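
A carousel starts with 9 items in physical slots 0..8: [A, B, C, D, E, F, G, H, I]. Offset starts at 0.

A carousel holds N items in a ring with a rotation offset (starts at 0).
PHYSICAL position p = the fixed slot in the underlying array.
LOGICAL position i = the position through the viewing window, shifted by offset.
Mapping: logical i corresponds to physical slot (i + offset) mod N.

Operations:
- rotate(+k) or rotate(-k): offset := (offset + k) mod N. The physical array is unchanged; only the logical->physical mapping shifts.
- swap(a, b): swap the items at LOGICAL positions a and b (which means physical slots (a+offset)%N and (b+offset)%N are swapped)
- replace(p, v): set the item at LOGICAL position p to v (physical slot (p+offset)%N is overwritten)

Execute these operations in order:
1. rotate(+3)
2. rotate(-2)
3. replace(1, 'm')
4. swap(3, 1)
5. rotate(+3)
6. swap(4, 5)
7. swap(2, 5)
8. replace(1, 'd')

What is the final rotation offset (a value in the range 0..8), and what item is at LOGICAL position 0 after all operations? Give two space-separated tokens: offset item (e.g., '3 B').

After op 1 (rotate(+3)): offset=3, physical=[A,B,C,D,E,F,G,H,I], logical=[D,E,F,G,H,I,A,B,C]
After op 2 (rotate(-2)): offset=1, physical=[A,B,C,D,E,F,G,H,I], logical=[B,C,D,E,F,G,H,I,A]
After op 3 (replace(1, 'm')): offset=1, physical=[A,B,m,D,E,F,G,H,I], logical=[B,m,D,E,F,G,H,I,A]
After op 4 (swap(3, 1)): offset=1, physical=[A,B,E,D,m,F,G,H,I], logical=[B,E,D,m,F,G,H,I,A]
After op 5 (rotate(+3)): offset=4, physical=[A,B,E,D,m,F,G,H,I], logical=[m,F,G,H,I,A,B,E,D]
After op 6 (swap(4, 5)): offset=4, physical=[I,B,E,D,m,F,G,H,A], logical=[m,F,G,H,A,I,B,E,D]
After op 7 (swap(2, 5)): offset=4, physical=[G,B,E,D,m,F,I,H,A], logical=[m,F,I,H,A,G,B,E,D]
After op 8 (replace(1, 'd')): offset=4, physical=[G,B,E,D,m,d,I,H,A], logical=[m,d,I,H,A,G,B,E,D]

Answer: 4 m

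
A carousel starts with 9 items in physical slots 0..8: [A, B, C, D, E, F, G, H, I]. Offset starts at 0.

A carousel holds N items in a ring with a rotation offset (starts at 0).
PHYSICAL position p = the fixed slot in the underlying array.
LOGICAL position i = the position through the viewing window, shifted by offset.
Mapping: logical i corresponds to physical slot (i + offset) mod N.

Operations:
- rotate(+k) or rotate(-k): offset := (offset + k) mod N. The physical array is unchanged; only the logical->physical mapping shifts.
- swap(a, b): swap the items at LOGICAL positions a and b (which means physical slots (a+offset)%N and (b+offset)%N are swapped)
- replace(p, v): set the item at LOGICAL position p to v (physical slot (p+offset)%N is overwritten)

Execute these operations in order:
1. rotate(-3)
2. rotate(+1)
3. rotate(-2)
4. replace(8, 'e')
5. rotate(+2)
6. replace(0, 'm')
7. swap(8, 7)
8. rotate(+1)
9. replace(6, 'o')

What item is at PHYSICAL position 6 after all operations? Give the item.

After op 1 (rotate(-3)): offset=6, physical=[A,B,C,D,E,F,G,H,I], logical=[G,H,I,A,B,C,D,E,F]
After op 2 (rotate(+1)): offset=7, physical=[A,B,C,D,E,F,G,H,I], logical=[H,I,A,B,C,D,E,F,G]
After op 3 (rotate(-2)): offset=5, physical=[A,B,C,D,E,F,G,H,I], logical=[F,G,H,I,A,B,C,D,E]
After op 4 (replace(8, 'e')): offset=5, physical=[A,B,C,D,e,F,G,H,I], logical=[F,G,H,I,A,B,C,D,e]
After op 5 (rotate(+2)): offset=7, physical=[A,B,C,D,e,F,G,H,I], logical=[H,I,A,B,C,D,e,F,G]
After op 6 (replace(0, 'm')): offset=7, physical=[A,B,C,D,e,F,G,m,I], logical=[m,I,A,B,C,D,e,F,G]
After op 7 (swap(8, 7)): offset=7, physical=[A,B,C,D,e,G,F,m,I], logical=[m,I,A,B,C,D,e,G,F]
After op 8 (rotate(+1)): offset=8, physical=[A,B,C,D,e,G,F,m,I], logical=[I,A,B,C,D,e,G,F,m]
After op 9 (replace(6, 'o')): offset=8, physical=[A,B,C,D,e,o,F,m,I], logical=[I,A,B,C,D,e,o,F,m]

Answer: F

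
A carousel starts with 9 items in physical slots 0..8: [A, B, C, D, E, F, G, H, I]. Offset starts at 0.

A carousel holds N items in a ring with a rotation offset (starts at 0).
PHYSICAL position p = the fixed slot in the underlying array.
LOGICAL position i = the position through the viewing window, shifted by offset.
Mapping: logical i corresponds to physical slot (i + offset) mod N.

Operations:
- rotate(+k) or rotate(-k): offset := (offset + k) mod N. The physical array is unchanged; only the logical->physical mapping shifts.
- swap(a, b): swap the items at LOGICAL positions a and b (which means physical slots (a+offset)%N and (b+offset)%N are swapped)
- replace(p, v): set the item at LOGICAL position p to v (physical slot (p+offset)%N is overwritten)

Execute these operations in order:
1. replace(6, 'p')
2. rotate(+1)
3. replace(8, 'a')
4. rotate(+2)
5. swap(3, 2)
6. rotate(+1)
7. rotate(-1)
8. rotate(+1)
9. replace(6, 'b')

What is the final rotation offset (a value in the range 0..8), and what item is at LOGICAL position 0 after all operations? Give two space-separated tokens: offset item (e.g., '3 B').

After op 1 (replace(6, 'p')): offset=0, physical=[A,B,C,D,E,F,p,H,I], logical=[A,B,C,D,E,F,p,H,I]
After op 2 (rotate(+1)): offset=1, physical=[A,B,C,D,E,F,p,H,I], logical=[B,C,D,E,F,p,H,I,A]
After op 3 (replace(8, 'a')): offset=1, physical=[a,B,C,D,E,F,p,H,I], logical=[B,C,D,E,F,p,H,I,a]
After op 4 (rotate(+2)): offset=3, physical=[a,B,C,D,E,F,p,H,I], logical=[D,E,F,p,H,I,a,B,C]
After op 5 (swap(3, 2)): offset=3, physical=[a,B,C,D,E,p,F,H,I], logical=[D,E,p,F,H,I,a,B,C]
After op 6 (rotate(+1)): offset=4, physical=[a,B,C,D,E,p,F,H,I], logical=[E,p,F,H,I,a,B,C,D]
After op 7 (rotate(-1)): offset=3, physical=[a,B,C,D,E,p,F,H,I], logical=[D,E,p,F,H,I,a,B,C]
After op 8 (rotate(+1)): offset=4, physical=[a,B,C,D,E,p,F,H,I], logical=[E,p,F,H,I,a,B,C,D]
After op 9 (replace(6, 'b')): offset=4, physical=[a,b,C,D,E,p,F,H,I], logical=[E,p,F,H,I,a,b,C,D]

Answer: 4 E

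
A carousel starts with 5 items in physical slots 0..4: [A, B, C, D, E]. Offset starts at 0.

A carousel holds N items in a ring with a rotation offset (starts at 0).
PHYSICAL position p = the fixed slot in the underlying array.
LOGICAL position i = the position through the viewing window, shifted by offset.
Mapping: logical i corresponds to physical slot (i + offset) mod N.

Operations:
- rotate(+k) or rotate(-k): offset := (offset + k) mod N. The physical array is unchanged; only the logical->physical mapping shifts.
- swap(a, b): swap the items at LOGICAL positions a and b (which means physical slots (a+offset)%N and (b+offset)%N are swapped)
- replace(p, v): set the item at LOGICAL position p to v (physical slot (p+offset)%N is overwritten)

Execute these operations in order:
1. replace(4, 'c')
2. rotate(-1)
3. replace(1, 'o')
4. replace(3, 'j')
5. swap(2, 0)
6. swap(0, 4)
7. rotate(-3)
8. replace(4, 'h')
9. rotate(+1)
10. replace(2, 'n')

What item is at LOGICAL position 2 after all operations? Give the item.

After op 1 (replace(4, 'c')): offset=0, physical=[A,B,C,D,c], logical=[A,B,C,D,c]
After op 2 (rotate(-1)): offset=4, physical=[A,B,C,D,c], logical=[c,A,B,C,D]
After op 3 (replace(1, 'o')): offset=4, physical=[o,B,C,D,c], logical=[c,o,B,C,D]
After op 4 (replace(3, 'j')): offset=4, physical=[o,B,j,D,c], logical=[c,o,B,j,D]
After op 5 (swap(2, 0)): offset=4, physical=[o,c,j,D,B], logical=[B,o,c,j,D]
After op 6 (swap(0, 4)): offset=4, physical=[o,c,j,B,D], logical=[D,o,c,j,B]
After op 7 (rotate(-3)): offset=1, physical=[o,c,j,B,D], logical=[c,j,B,D,o]
After op 8 (replace(4, 'h')): offset=1, physical=[h,c,j,B,D], logical=[c,j,B,D,h]
After op 9 (rotate(+1)): offset=2, physical=[h,c,j,B,D], logical=[j,B,D,h,c]
After op 10 (replace(2, 'n')): offset=2, physical=[h,c,j,B,n], logical=[j,B,n,h,c]

Answer: n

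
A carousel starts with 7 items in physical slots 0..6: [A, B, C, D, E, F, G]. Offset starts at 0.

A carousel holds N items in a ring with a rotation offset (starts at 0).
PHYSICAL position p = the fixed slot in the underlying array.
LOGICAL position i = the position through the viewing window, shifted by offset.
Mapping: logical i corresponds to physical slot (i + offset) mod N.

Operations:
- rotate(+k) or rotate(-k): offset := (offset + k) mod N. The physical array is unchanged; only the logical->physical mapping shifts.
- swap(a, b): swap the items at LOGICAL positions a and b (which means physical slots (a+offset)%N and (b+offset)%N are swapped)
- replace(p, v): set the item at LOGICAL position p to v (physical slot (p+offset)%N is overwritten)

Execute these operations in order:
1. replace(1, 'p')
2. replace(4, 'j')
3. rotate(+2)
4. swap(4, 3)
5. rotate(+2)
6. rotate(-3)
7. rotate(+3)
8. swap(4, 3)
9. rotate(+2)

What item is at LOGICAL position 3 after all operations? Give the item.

Answer: C

Derivation:
After op 1 (replace(1, 'p')): offset=0, physical=[A,p,C,D,E,F,G], logical=[A,p,C,D,E,F,G]
After op 2 (replace(4, 'j')): offset=0, physical=[A,p,C,D,j,F,G], logical=[A,p,C,D,j,F,G]
After op 3 (rotate(+2)): offset=2, physical=[A,p,C,D,j,F,G], logical=[C,D,j,F,G,A,p]
After op 4 (swap(4, 3)): offset=2, physical=[A,p,C,D,j,G,F], logical=[C,D,j,G,F,A,p]
After op 5 (rotate(+2)): offset=4, physical=[A,p,C,D,j,G,F], logical=[j,G,F,A,p,C,D]
After op 6 (rotate(-3)): offset=1, physical=[A,p,C,D,j,G,F], logical=[p,C,D,j,G,F,A]
After op 7 (rotate(+3)): offset=4, physical=[A,p,C,D,j,G,F], logical=[j,G,F,A,p,C,D]
After op 8 (swap(4, 3)): offset=4, physical=[p,A,C,D,j,G,F], logical=[j,G,F,p,A,C,D]
After op 9 (rotate(+2)): offset=6, physical=[p,A,C,D,j,G,F], logical=[F,p,A,C,D,j,G]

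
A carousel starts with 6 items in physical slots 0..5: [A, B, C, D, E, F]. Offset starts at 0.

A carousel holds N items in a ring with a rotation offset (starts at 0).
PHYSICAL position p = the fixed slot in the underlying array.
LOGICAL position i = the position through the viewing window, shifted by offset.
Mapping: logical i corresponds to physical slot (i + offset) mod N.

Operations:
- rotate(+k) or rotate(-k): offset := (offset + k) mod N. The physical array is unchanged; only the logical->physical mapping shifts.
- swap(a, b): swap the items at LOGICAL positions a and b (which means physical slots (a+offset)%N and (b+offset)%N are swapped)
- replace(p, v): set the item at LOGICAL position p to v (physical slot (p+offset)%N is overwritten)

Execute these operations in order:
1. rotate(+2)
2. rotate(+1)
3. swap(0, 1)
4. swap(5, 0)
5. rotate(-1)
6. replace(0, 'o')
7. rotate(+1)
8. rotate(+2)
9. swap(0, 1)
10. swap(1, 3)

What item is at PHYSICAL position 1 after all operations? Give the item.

Answer: B

Derivation:
After op 1 (rotate(+2)): offset=2, physical=[A,B,C,D,E,F], logical=[C,D,E,F,A,B]
After op 2 (rotate(+1)): offset=3, physical=[A,B,C,D,E,F], logical=[D,E,F,A,B,C]
After op 3 (swap(0, 1)): offset=3, physical=[A,B,C,E,D,F], logical=[E,D,F,A,B,C]
After op 4 (swap(5, 0)): offset=3, physical=[A,B,E,C,D,F], logical=[C,D,F,A,B,E]
After op 5 (rotate(-1)): offset=2, physical=[A,B,E,C,D,F], logical=[E,C,D,F,A,B]
After op 6 (replace(0, 'o')): offset=2, physical=[A,B,o,C,D,F], logical=[o,C,D,F,A,B]
After op 7 (rotate(+1)): offset=3, physical=[A,B,o,C,D,F], logical=[C,D,F,A,B,o]
After op 8 (rotate(+2)): offset=5, physical=[A,B,o,C,D,F], logical=[F,A,B,o,C,D]
After op 9 (swap(0, 1)): offset=5, physical=[F,B,o,C,D,A], logical=[A,F,B,o,C,D]
After op 10 (swap(1, 3)): offset=5, physical=[o,B,F,C,D,A], logical=[A,o,B,F,C,D]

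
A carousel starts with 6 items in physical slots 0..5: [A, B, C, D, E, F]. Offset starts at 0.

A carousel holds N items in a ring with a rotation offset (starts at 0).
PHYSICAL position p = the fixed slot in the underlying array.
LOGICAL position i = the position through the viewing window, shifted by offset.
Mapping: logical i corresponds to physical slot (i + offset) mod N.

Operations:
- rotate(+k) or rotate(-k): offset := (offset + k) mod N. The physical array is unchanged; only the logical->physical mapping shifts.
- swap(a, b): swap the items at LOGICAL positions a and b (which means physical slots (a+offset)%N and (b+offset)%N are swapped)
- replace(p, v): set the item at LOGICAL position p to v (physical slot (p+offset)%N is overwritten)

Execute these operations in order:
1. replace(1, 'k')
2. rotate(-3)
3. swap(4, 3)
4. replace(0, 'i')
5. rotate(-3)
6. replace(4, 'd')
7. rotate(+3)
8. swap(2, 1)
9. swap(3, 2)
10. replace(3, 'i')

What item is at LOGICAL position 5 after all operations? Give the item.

After op 1 (replace(1, 'k')): offset=0, physical=[A,k,C,D,E,F], logical=[A,k,C,D,E,F]
After op 2 (rotate(-3)): offset=3, physical=[A,k,C,D,E,F], logical=[D,E,F,A,k,C]
After op 3 (swap(4, 3)): offset=3, physical=[k,A,C,D,E,F], logical=[D,E,F,k,A,C]
After op 4 (replace(0, 'i')): offset=3, physical=[k,A,C,i,E,F], logical=[i,E,F,k,A,C]
After op 5 (rotate(-3)): offset=0, physical=[k,A,C,i,E,F], logical=[k,A,C,i,E,F]
After op 6 (replace(4, 'd')): offset=0, physical=[k,A,C,i,d,F], logical=[k,A,C,i,d,F]
After op 7 (rotate(+3)): offset=3, physical=[k,A,C,i,d,F], logical=[i,d,F,k,A,C]
After op 8 (swap(2, 1)): offset=3, physical=[k,A,C,i,F,d], logical=[i,F,d,k,A,C]
After op 9 (swap(3, 2)): offset=3, physical=[d,A,C,i,F,k], logical=[i,F,k,d,A,C]
After op 10 (replace(3, 'i')): offset=3, physical=[i,A,C,i,F,k], logical=[i,F,k,i,A,C]

Answer: C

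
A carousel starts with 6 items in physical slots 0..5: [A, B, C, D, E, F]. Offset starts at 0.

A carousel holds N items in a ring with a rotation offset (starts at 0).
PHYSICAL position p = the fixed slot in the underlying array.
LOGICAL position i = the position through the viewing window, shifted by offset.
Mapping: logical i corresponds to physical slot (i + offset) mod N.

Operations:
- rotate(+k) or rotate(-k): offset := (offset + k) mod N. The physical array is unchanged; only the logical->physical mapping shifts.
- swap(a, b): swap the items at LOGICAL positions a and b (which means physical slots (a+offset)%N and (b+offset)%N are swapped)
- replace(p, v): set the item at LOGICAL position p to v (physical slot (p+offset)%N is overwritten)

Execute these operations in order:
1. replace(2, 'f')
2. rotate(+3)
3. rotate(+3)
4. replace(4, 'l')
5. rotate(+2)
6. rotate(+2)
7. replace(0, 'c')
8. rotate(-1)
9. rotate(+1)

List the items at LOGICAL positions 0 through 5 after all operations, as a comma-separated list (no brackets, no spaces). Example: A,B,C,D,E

After op 1 (replace(2, 'f')): offset=0, physical=[A,B,f,D,E,F], logical=[A,B,f,D,E,F]
After op 2 (rotate(+3)): offset=3, physical=[A,B,f,D,E,F], logical=[D,E,F,A,B,f]
After op 3 (rotate(+3)): offset=0, physical=[A,B,f,D,E,F], logical=[A,B,f,D,E,F]
After op 4 (replace(4, 'l')): offset=0, physical=[A,B,f,D,l,F], logical=[A,B,f,D,l,F]
After op 5 (rotate(+2)): offset=2, physical=[A,B,f,D,l,F], logical=[f,D,l,F,A,B]
After op 6 (rotate(+2)): offset=4, physical=[A,B,f,D,l,F], logical=[l,F,A,B,f,D]
After op 7 (replace(0, 'c')): offset=4, physical=[A,B,f,D,c,F], logical=[c,F,A,B,f,D]
After op 8 (rotate(-1)): offset=3, physical=[A,B,f,D,c,F], logical=[D,c,F,A,B,f]
After op 9 (rotate(+1)): offset=4, physical=[A,B,f,D,c,F], logical=[c,F,A,B,f,D]

Answer: c,F,A,B,f,D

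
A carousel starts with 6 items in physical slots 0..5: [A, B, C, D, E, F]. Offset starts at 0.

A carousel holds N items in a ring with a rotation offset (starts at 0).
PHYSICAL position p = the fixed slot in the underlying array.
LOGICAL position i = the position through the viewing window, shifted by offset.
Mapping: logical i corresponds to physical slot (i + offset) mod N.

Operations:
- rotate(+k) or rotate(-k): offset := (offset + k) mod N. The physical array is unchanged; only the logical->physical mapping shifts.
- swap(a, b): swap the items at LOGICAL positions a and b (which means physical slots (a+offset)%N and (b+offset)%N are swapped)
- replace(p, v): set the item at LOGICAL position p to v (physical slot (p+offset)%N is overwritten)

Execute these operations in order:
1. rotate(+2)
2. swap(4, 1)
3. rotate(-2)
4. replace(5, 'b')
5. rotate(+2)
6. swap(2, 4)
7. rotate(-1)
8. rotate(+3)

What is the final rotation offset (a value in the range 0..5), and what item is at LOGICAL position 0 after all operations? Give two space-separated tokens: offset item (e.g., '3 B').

After op 1 (rotate(+2)): offset=2, physical=[A,B,C,D,E,F], logical=[C,D,E,F,A,B]
After op 2 (swap(4, 1)): offset=2, physical=[D,B,C,A,E,F], logical=[C,A,E,F,D,B]
After op 3 (rotate(-2)): offset=0, physical=[D,B,C,A,E,F], logical=[D,B,C,A,E,F]
After op 4 (replace(5, 'b')): offset=0, physical=[D,B,C,A,E,b], logical=[D,B,C,A,E,b]
After op 5 (rotate(+2)): offset=2, physical=[D,B,C,A,E,b], logical=[C,A,E,b,D,B]
After op 6 (swap(2, 4)): offset=2, physical=[E,B,C,A,D,b], logical=[C,A,D,b,E,B]
After op 7 (rotate(-1)): offset=1, physical=[E,B,C,A,D,b], logical=[B,C,A,D,b,E]
After op 8 (rotate(+3)): offset=4, physical=[E,B,C,A,D,b], logical=[D,b,E,B,C,A]

Answer: 4 D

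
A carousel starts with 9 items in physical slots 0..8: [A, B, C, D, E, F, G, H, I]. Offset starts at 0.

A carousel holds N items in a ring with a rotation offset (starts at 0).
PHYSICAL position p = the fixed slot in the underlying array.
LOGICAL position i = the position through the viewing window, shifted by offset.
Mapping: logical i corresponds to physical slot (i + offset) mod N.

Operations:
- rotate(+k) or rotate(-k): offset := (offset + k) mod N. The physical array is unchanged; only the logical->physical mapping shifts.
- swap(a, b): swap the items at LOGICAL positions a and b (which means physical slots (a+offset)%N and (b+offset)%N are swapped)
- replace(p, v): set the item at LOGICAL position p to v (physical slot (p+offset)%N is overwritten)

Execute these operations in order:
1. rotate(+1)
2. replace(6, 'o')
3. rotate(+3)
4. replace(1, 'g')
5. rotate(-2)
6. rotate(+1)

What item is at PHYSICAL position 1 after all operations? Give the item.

Answer: B

Derivation:
After op 1 (rotate(+1)): offset=1, physical=[A,B,C,D,E,F,G,H,I], logical=[B,C,D,E,F,G,H,I,A]
After op 2 (replace(6, 'o')): offset=1, physical=[A,B,C,D,E,F,G,o,I], logical=[B,C,D,E,F,G,o,I,A]
After op 3 (rotate(+3)): offset=4, physical=[A,B,C,D,E,F,G,o,I], logical=[E,F,G,o,I,A,B,C,D]
After op 4 (replace(1, 'g')): offset=4, physical=[A,B,C,D,E,g,G,o,I], logical=[E,g,G,o,I,A,B,C,D]
After op 5 (rotate(-2)): offset=2, physical=[A,B,C,D,E,g,G,o,I], logical=[C,D,E,g,G,o,I,A,B]
After op 6 (rotate(+1)): offset=3, physical=[A,B,C,D,E,g,G,o,I], logical=[D,E,g,G,o,I,A,B,C]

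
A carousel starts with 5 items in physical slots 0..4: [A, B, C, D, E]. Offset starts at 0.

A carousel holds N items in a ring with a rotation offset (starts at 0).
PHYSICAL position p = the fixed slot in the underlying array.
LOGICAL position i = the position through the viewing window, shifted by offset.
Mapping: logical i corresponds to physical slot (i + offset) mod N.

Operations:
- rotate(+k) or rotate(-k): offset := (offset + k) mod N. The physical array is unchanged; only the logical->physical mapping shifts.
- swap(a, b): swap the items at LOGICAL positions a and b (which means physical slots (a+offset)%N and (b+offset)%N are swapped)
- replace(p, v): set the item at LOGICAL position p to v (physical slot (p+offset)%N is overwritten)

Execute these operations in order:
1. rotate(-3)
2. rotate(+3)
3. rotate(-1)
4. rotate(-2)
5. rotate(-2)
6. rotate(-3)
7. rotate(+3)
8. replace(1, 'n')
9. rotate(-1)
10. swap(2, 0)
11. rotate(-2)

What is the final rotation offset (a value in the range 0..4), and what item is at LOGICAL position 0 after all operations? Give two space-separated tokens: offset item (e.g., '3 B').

Answer: 2 C

Derivation:
After op 1 (rotate(-3)): offset=2, physical=[A,B,C,D,E], logical=[C,D,E,A,B]
After op 2 (rotate(+3)): offset=0, physical=[A,B,C,D,E], logical=[A,B,C,D,E]
After op 3 (rotate(-1)): offset=4, physical=[A,B,C,D,E], logical=[E,A,B,C,D]
After op 4 (rotate(-2)): offset=2, physical=[A,B,C,D,E], logical=[C,D,E,A,B]
After op 5 (rotate(-2)): offset=0, physical=[A,B,C,D,E], logical=[A,B,C,D,E]
After op 6 (rotate(-3)): offset=2, physical=[A,B,C,D,E], logical=[C,D,E,A,B]
After op 7 (rotate(+3)): offset=0, physical=[A,B,C,D,E], logical=[A,B,C,D,E]
After op 8 (replace(1, 'n')): offset=0, physical=[A,n,C,D,E], logical=[A,n,C,D,E]
After op 9 (rotate(-1)): offset=4, physical=[A,n,C,D,E], logical=[E,A,n,C,D]
After op 10 (swap(2, 0)): offset=4, physical=[A,E,C,D,n], logical=[n,A,E,C,D]
After op 11 (rotate(-2)): offset=2, physical=[A,E,C,D,n], logical=[C,D,n,A,E]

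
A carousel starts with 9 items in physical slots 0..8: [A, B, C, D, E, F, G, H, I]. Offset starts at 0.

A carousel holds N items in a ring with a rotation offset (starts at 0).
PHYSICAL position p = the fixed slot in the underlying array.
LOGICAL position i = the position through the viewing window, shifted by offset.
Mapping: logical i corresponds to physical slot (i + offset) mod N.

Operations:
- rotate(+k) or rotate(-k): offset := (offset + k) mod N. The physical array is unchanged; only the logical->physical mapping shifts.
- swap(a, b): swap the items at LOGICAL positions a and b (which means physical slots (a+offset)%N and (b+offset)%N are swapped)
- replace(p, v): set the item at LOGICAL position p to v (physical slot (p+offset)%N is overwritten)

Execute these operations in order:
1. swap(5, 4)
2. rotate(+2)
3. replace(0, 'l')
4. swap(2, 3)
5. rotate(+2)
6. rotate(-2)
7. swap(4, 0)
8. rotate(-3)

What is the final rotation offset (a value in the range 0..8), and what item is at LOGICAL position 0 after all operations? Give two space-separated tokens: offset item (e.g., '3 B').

After op 1 (swap(5, 4)): offset=0, physical=[A,B,C,D,F,E,G,H,I], logical=[A,B,C,D,F,E,G,H,I]
After op 2 (rotate(+2)): offset=2, physical=[A,B,C,D,F,E,G,H,I], logical=[C,D,F,E,G,H,I,A,B]
After op 3 (replace(0, 'l')): offset=2, physical=[A,B,l,D,F,E,G,H,I], logical=[l,D,F,E,G,H,I,A,B]
After op 4 (swap(2, 3)): offset=2, physical=[A,B,l,D,E,F,G,H,I], logical=[l,D,E,F,G,H,I,A,B]
After op 5 (rotate(+2)): offset=4, physical=[A,B,l,D,E,F,G,H,I], logical=[E,F,G,H,I,A,B,l,D]
After op 6 (rotate(-2)): offset=2, physical=[A,B,l,D,E,F,G,H,I], logical=[l,D,E,F,G,H,I,A,B]
After op 7 (swap(4, 0)): offset=2, physical=[A,B,G,D,E,F,l,H,I], logical=[G,D,E,F,l,H,I,A,B]
After op 8 (rotate(-3)): offset=8, physical=[A,B,G,D,E,F,l,H,I], logical=[I,A,B,G,D,E,F,l,H]

Answer: 8 I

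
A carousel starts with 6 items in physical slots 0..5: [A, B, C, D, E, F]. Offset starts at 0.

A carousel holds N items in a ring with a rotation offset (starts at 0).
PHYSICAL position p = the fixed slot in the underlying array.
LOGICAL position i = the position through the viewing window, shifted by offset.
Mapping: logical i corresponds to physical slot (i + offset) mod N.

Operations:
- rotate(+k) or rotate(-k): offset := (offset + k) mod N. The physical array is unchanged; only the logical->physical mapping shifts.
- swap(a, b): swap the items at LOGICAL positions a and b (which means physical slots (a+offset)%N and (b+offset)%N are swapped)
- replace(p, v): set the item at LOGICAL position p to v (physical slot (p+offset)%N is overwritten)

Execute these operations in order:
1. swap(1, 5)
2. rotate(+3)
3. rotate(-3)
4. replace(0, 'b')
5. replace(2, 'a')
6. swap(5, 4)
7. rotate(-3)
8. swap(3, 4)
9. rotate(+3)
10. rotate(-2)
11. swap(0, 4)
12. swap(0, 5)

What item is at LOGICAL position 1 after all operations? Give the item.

After op 1 (swap(1, 5)): offset=0, physical=[A,F,C,D,E,B], logical=[A,F,C,D,E,B]
After op 2 (rotate(+3)): offset=3, physical=[A,F,C,D,E,B], logical=[D,E,B,A,F,C]
After op 3 (rotate(-3)): offset=0, physical=[A,F,C,D,E,B], logical=[A,F,C,D,E,B]
After op 4 (replace(0, 'b')): offset=0, physical=[b,F,C,D,E,B], logical=[b,F,C,D,E,B]
After op 5 (replace(2, 'a')): offset=0, physical=[b,F,a,D,E,B], logical=[b,F,a,D,E,B]
After op 6 (swap(5, 4)): offset=0, physical=[b,F,a,D,B,E], logical=[b,F,a,D,B,E]
After op 7 (rotate(-3)): offset=3, physical=[b,F,a,D,B,E], logical=[D,B,E,b,F,a]
After op 8 (swap(3, 4)): offset=3, physical=[F,b,a,D,B,E], logical=[D,B,E,F,b,a]
After op 9 (rotate(+3)): offset=0, physical=[F,b,a,D,B,E], logical=[F,b,a,D,B,E]
After op 10 (rotate(-2)): offset=4, physical=[F,b,a,D,B,E], logical=[B,E,F,b,a,D]
After op 11 (swap(0, 4)): offset=4, physical=[F,b,B,D,a,E], logical=[a,E,F,b,B,D]
After op 12 (swap(0, 5)): offset=4, physical=[F,b,B,a,D,E], logical=[D,E,F,b,B,a]

Answer: E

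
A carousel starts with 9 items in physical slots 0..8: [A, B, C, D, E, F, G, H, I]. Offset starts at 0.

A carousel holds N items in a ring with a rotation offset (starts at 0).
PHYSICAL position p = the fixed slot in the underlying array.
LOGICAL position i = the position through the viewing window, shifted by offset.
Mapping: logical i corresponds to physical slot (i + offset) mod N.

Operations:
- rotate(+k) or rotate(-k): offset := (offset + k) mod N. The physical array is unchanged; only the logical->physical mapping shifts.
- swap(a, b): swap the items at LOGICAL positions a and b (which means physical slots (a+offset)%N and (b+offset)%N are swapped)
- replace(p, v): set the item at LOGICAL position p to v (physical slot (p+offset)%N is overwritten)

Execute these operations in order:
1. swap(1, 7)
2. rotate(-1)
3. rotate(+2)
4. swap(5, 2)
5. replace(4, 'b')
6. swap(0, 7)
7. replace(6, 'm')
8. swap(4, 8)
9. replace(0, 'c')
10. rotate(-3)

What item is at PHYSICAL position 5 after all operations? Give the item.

After op 1 (swap(1, 7)): offset=0, physical=[A,H,C,D,E,F,G,B,I], logical=[A,H,C,D,E,F,G,B,I]
After op 2 (rotate(-1)): offset=8, physical=[A,H,C,D,E,F,G,B,I], logical=[I,A,H,C,D,E,F,G,B]
After op 3 (rotate(+2)): offset=1, physical=[A,H,C,D,E,F,G,B,I], logical=[H,C,D,E,F,G,B,I,A]
After op 4 (swap(5, 2)): offset=1, physical=[A,H,C,G,E,F,D,B,I], logical=[H,C,G,E,F,D,B,I,A]
After op 5 (replace(4, 'b')): offset=1, physical=[A,H,C,G,E,b,D,B,I], logical=[H,C,G,E,b,D,B,I,A]
After op 6 (swap(0, 7)): offset=1, physical=[A,I,C,G,E,b,D,B,H], logical=[I,C,G,E,b,D,B,H,A]
After op 7 (replace(6, 'm')): offset=1, physical=[A,I,C,G,E,b,D,m,H], logical=[I,C,G,E,b,D,m,H,A]
After op 8 (swap(4, 8)): offset=1, physical=[b,I,C,G,E,A,D,m,H], logical=[I,C,G,E,A,D,m,H,b]
After op 9 (replace(0, 'c')): offset=1, physical=[b,c,C,G,E,A,D,m,H], logical=[c,C,G,E,A,D,m,H,b]
After op 10 (rotate(-3)): offset=7, physical=[b,c,C,G,E,A,D,m,H], logical=[m,H,b,c,C,G,E,A,D]

Answer: A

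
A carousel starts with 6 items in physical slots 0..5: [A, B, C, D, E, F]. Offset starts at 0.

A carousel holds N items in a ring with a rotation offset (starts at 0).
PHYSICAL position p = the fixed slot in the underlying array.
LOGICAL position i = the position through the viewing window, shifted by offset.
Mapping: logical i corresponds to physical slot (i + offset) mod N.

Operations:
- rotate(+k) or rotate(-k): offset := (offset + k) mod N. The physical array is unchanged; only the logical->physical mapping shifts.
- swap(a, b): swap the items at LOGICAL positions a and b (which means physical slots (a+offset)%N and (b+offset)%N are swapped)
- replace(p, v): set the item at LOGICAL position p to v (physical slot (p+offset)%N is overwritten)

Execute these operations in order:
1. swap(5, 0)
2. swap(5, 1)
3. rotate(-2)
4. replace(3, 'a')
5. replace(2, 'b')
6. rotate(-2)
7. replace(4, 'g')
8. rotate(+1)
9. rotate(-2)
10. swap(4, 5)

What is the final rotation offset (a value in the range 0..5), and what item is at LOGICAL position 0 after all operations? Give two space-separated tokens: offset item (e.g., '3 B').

After op 1 (swap(5, 0)): offset=0, physical=[F,B,C,D,E,A], logical=[F,B,C,D,E,A]
After op 2 (swap(5, 1)): offset=0, physical=[F,A,C,D,E,B], logical=[F,A,C,D,E,B]
After op 3 (rotate(-2)): offset=4, physical=[F,A,C,D,E,B], logical=[E,B,F,A,C,D]
After op 4 (replace(3, 'a')): offset=4, physical=[F,a,C,D,E,B], logical=[E,B,F,a,C,D]
After op 5 (replace(2, 'b')): offset=4, physical=[b,a,C,D,E,B], logical=[E,B,b,a,C,D]
After op 6 (rotate(-2)): offset=2, physical=[b,a,C,D,E,B], logical=[C,D,E,B,b,a]
After op 7 (replace(4, 'g')): offset=2, physical=[g,a,C,D,E,B], logical=[C,D,E,B,g,a]
After op 8 (rotate(+1)): offset=3, physical=[g,a,C,D,E,B], logical=[D,E,B,g,a,C]
After op 9 (rotate(-2)): offset=1, physical=[g,a,C,D,E,B], logical=[a,C,D,E,B,g]
After op 10 (swap(4, 5)): offset=1, physical=[B,a,C,D,E,g], logical=[a,C,D,E,g,B]

Answer: 1 a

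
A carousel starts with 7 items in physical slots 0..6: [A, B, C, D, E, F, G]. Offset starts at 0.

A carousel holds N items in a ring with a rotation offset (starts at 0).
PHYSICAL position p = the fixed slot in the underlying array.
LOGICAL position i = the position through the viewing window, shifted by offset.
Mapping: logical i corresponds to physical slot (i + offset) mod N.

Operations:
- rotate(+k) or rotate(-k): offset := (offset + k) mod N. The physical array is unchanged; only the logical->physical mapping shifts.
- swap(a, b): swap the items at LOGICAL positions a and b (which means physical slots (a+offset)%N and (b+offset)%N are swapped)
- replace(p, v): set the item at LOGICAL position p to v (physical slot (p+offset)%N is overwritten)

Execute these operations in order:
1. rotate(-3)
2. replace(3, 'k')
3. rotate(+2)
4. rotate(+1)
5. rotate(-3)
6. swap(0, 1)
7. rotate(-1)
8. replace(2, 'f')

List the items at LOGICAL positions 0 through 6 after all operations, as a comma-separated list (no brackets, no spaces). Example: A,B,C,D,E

Answer: D,F,f,G,k,B,C

Derivation:
After op 1 (rotate(-3)): offset=4, physical=[A,B,C,D,E,F,G], logical=[E,F,G,A,B,C,D]
After op 2 (replace(3, 'k')): offset=4, physical=[k,B,C,D,E,F,G], logical=[E,F,G,k,B,C,D]
After op 3 (rotate(+2)): offset=6, physical=[k,B,C,D,E,F,G], logical=[G,k,B,C,D,E,F]
After op 4 (rotate(+1)): offset=0, physical=[k,B,C,D,E,F,G], logical=[k,B,C,D,E,F,G]
After op 5 (rotate(-3)): offset=4, physical=[k,B,C,D,E,F,G], logical=[E,F,G,k,B,C,D]
After op 6 (swap(0, 1)): offset=4, physical=[k,B,C,D,F,E,G], logical=[F,E,G,k,B,C,D]
After op 7 (rotate(-1)): offset=3, physical=[k,B,C,D,F,E,G], logical=[D,F,E,G,k,B,C]
After op 8 (replace(2, 'f')): offset=3, physical=[k,B,C,D,F,f,G], logical=[D,F,f,G,k,B,C]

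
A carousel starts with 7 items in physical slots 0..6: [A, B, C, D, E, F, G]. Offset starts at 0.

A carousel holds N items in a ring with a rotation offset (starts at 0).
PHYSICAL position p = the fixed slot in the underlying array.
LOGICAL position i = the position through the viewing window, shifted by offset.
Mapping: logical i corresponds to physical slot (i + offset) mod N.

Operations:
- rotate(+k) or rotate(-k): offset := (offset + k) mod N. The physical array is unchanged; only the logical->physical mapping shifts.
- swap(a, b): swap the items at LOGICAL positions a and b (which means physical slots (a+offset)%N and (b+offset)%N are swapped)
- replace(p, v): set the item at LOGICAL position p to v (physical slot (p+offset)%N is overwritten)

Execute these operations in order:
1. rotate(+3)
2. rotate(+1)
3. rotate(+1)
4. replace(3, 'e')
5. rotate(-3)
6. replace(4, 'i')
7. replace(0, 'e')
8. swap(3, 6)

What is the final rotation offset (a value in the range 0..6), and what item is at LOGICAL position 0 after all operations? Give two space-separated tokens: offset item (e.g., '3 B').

After op 1 (rotate(+3)): offset=3, physical=[A,B,C,D,E,F,G], logical=[D,E,F,G,A,B,C]
After op 2 (rotate(+1)): offset=4, physical=[A,B,C,D,E,F,G], logical=[E,F,G,A,B,C,D]
After op 3 (rotate(+1)): offset=5, physical=[A,B,C,D,E,F,G], logical=[F,G,A,B,C,D,E]
After op 4 (replace(3, 'e')): offset=5, physical=[A,e,C,D,E,F,G], logical=[F,G,A,e,C,D,E]
After op 5 (rotate(-3)): offset=2, physical=[A,e,C,D,E,F,G], logical=[C,D,E,F,G,A,e]
After op 6 (replace(4, 'i')): offset=2, physical=[A,e,C,D,E,F,i], logical=[C,D,E,F,i,A,e]
After op 7 (replace(0, 'e')): offset=2, physical=[A,e,e,D,E,F,i], logical=[e,D,E,F,i,A,e]
After op 8 (swap(3, 6)): offset=2, physical=[A,F,e,D,E,e,i], logical=[e,D,E,e,i,A,F]

Answer: 2 e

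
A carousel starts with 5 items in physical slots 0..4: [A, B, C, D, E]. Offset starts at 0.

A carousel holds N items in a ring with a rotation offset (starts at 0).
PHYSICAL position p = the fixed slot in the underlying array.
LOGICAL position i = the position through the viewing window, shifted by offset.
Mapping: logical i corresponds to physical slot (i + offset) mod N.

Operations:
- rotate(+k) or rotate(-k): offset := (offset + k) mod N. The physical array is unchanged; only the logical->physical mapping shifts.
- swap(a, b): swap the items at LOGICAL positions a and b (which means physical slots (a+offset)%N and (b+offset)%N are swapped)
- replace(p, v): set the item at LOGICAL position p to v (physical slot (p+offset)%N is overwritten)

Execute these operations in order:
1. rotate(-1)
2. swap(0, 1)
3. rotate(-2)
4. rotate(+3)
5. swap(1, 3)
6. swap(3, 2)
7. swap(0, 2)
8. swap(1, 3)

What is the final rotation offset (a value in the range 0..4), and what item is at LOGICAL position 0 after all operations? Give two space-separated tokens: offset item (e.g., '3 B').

After op 1 (rotate(-1)): offset=4, physical=[A,B,C,D,E], logical=[E,A,B,C,D]
After op 2 (swap(0, 1)): offset=4, physical=[E,B,C,D,A], logical=[A,E,B,C,D]
After op 3 (rotate(-2)): offset=2, physical=[E,B,C,D,A], logical=[C,D,A,E,B]
After op 4 (rotate(+3)): offset=0, physical=[E,B,C,D,A], logical=[E,B,C,D,A]
After op 5 (swap(1, 3)): offset=0, physical=[E,D,C,B,A], logical=[E,D,C,B,A]
After op 6 (swap(3, 2)): offset=0, physical=[E,D,B,C,A], logical=[E,D,B,C,A]
After op 7 (swap(0, 2)): offset=0, physical=[B,D,E,C,A], logical=[B,D,E,C,A]
After op 8 (swap(1, 3)): offset=0, physical=[B,C,E,D,A], logical=[B,C,E,D,A]

Answer: 0 B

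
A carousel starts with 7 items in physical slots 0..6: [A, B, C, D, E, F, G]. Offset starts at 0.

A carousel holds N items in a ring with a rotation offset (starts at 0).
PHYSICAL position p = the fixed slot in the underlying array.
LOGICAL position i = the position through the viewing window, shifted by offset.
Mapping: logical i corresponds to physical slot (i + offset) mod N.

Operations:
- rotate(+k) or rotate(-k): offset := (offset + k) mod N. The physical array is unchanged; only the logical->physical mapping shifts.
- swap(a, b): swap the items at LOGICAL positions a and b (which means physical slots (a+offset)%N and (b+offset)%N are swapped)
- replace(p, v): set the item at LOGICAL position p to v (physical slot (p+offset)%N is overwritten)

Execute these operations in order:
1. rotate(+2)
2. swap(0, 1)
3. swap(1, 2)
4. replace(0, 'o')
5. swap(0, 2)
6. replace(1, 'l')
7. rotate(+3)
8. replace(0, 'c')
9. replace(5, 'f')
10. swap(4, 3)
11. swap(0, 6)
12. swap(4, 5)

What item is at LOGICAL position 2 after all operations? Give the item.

Answer: A

Derivation:
After op 1 (rotate(+2)): offset=2, physical=[A,B,C,D,E,F,G], logical=[C,D,E,F,G,A,B]
After op 2 (swap(0, 1)): offset=2, physical=[A,B,D,C,E,F,G], logical=[D,C,E,F,G,A,B]
After op 3 (swap(1, 2)): offset=2, physical=[A,B,D,E,C,F,G], logical=[D,E,C,F,G,A,B]
After op 4 (replace(0, 'o')): offset=2, physical=[A,B,o,E,C,F,G], logical=[o,E,C,F,G,A,B]
After op 5 (swap(0, 2)): offset=2, physical=[A,B,C,E,o,F,G], logical=[C,E,o,F,G,A,B]
After op 6 (replace(1, 'l')): offset=2, physical=[A,B,C,l,o,F,G], logical=[C,l,o,F,G,A,B]
After op 7 (rotate(+3)): offset=5, physical=[A,B,C,l,o,F,G], logical=[F,G,A,B,C,l,o]
After op 8 (replace(0, 'c')): offset=5, physical=[A,B,C,l,o,c,G], logical=[c,G,A,B,C,l,o]
After op 9 (replace(5, 'f')): offset=5, physical=[A,B,C,f,o,c,G], logical=[c,G,A,B,C,f,o]
After op 10 (swap(4, 3)): offset=5, physical=[A,C,B,f,o,c,G], logical=[c,G,A,C,B,f,o]
After op 11 (swap(0, 6)): offset=5, physical=[A,C,B,f,c,o,G], logical=[o,G,A,C,B,f,c]
After op 12 (swap(4, 5)): offset=5, physical=[A,C,f,B,c,o,G], logical=[o,G,A,C,f,B,c]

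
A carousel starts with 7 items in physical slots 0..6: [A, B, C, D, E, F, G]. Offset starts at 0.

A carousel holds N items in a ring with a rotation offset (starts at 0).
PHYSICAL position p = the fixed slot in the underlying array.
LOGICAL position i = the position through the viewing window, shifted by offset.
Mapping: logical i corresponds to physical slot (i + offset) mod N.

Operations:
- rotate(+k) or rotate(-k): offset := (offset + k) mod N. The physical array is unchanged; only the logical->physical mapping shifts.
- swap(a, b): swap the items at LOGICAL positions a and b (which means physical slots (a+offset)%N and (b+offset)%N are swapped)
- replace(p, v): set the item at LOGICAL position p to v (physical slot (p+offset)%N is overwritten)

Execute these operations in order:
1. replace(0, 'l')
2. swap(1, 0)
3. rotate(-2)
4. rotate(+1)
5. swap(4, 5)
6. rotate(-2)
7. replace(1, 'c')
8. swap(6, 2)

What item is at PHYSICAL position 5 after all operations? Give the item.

After op 1 (replace(0, 'l')): offset=0, physical=[l,B,C,D,E,F,G], logical=[l,B,C,D,E,F,G]
After op 2 (swap(1, 0)): offset=0, physical=[B,l,C,D,E,F,G], logical=[B,l,C,D,E,F,G]
After op 3 (rotate(-2)): offset=5, physical=[B,l,C,D,E,F,G], logical=[F,G,B,l,C,D,E]
After op 4 (rotate(+1)): offset=6, physical=[B,l,C,D,E,F,G], logical=[G,B,l,C,D,E,F]
After op 5 (swap(4, 5)): offset=6, physical=[B,l,C,E,D,F,G], logical=[G,B,l,C,E,D,F]
After op 6 (rotate(-2)): offset=4, physical=[B,l,C,E,D,F,G], logical=[D,F,G,B,l,C,E]
After op 7 (replace(1, 'c')): offset=4, physical=[B,l,C,E,D,c,G], logical=[D,c,G,B,l,C,E]
After op 8 (swap(6, 2)): offset=4, physical=[B,l,C,G,D,c,E], logical=[D,c,E,B,l,C,G]

Answer: c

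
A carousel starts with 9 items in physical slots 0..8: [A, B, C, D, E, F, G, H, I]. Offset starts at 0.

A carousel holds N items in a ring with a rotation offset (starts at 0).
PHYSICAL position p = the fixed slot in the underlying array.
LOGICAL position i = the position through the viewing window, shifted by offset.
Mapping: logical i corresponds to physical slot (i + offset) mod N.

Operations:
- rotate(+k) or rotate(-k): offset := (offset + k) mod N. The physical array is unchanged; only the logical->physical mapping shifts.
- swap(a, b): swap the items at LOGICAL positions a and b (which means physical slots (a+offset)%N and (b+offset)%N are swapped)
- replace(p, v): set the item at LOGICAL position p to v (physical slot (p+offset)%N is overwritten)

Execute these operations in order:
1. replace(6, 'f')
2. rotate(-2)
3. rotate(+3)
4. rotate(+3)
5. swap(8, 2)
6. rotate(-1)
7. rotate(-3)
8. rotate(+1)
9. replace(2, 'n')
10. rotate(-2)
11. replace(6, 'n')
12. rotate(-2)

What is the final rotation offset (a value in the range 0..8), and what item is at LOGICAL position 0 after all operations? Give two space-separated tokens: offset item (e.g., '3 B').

Answer: 6 D

Derivation:
After op 1 (replace(6, 'f')): offset=0, physical=[A,B,C,D,E,F,f,H,I], logical=[A,B,C,D,E,F,f,H,I]
After op 2 (rotate(-2)): offset=7, physical=[A,B,C,D,E,F,f,H,I], logical=[H,I,A,B,C,D,E,F,f]
After op 3 (rotate(+3)): offset=1, physical=[A,B,C,D,E,F,f,H,I], logical=[B,C,D,E,F,f,H,I,A]
After op 4 (rotate(+3)): offset=4, physical=[A,B,C,D,E,F,f,H,I], logical=[E,F,f,H,I,A,B,C,D]
After op 5 (swap(8, 2)): offset=4, physical=[A,B,C,f,E,F,D,H,I], logical=[E,F,D,H,I,A,B,C,f]
After op 6 (rotate(-1)): offset=3, physical=[A,B,C,f,E,F,D,H,I], logical=[f,E,F,D,H,I,A,B,C]
After op 7 (rotate(-3)): offset=0, physical=[A,B,C,f,E,F,D,H,I], logical=[A,B,C,f,E,F,D,H,I]
After op 8 (rotate(+1)): offset=1, physical=[A,B,C,f,E,F,D,H,I], logical=[B,C,f,E,F,D,H,I,A]
After op 9 (replace(2, 'n')): offset=1, physical=[A,B,C,n,E,F,D,H,I], logical=[B,C,n,E,F,D,H,I,A]
After op 10 (rotate(-2)): offset=8, physical=[A,B,C,n,E,F,D,H,I], logical=[I,A,B,C,n,E,F,D,H]
After op 11 (replace(6, 'n')): offset=8, physical=[A,B,C,n,E,n,D,H,I], logical=[I,A,B,C,n,E,n,D,H]
After op 12 (rotate(-2)): offset=6, physical=[A,B,C,n,E,n,D,H,I], logical=[D,H,I,A,B,C,n,E,n]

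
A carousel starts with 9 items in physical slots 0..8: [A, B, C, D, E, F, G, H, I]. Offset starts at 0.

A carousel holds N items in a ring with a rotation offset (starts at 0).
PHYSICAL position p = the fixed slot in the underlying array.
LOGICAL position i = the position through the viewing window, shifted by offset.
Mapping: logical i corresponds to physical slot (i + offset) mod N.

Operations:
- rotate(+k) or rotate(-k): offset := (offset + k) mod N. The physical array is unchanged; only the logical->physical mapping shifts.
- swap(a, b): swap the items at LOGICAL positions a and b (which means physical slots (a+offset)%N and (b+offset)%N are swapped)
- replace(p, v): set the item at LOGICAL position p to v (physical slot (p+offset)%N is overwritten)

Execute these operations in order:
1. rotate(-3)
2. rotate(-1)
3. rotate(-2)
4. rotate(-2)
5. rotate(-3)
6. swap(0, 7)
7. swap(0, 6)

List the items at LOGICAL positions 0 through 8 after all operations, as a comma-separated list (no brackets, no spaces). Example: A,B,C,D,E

Answer: E,I,A,B,C,D,F,H,G

Derivation:
After op 1 (rotate(-3)): offset=6, physical=[A,B,C,D,E,F,G,H,I], logical=[G,H,I,A,B,C,D,E,F]
After op 2 (rotate(-1)): offset=5, physical=[A,B,C,D,E,F,G,H,I], logical=[F,G,H,I,A,B,C,D,E]
After op 3 (rotate(-2)): offset=3, physical=[A,B,C,D,E,F,G,H,I], logical=[D,E,F,G,H,I,A,B,C]
After op 4 (rotate(-2)): offset=1, physical=[A,B,C,D,E,F,G,H,I], logical=[B,C,D,E,F,G,H,I,A]
After op 5 (rotate(-3)): offset=7, physical=[A,B,C,D,E,F,G,H,I], logical=[H,I,A,B,C,D,E,F,G]
After op 6 (swap(0, 7)): offset=7, physical=[A,B,C,D,E,H,G,F,I], logical=[F,I,A,B,C,D,E,H,G]
After op 7 (swap(0, 6)): offset=7, physical=[A,B,C,D,F,H,G,E,I], logical=[E,I,A,B,C,D,F,H,G]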